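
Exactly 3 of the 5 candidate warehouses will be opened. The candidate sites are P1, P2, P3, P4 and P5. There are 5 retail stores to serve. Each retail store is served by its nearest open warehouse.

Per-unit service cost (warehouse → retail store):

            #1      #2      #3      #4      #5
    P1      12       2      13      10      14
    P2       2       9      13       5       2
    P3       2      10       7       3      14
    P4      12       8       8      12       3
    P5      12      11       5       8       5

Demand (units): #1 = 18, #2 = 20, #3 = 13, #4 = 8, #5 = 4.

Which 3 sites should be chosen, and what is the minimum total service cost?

Choose P1, P3 and P5; total service cost 185.

With exactly 3 open, each retail store uses its cheapest among the chosen.
{P1, P3, P5}: #1→P3 2·18=36, #2→P1 2·20=40, #3→P5 5·13=65, #4→P3 3·8=24, #5→P5 5·4=20. Service cost 185.
{P1, P2, P5}: service cost 189
{P1, P2, P3}: service cost 199
Among all 10 size-3 choices, {P1, P3, P5} is lowest.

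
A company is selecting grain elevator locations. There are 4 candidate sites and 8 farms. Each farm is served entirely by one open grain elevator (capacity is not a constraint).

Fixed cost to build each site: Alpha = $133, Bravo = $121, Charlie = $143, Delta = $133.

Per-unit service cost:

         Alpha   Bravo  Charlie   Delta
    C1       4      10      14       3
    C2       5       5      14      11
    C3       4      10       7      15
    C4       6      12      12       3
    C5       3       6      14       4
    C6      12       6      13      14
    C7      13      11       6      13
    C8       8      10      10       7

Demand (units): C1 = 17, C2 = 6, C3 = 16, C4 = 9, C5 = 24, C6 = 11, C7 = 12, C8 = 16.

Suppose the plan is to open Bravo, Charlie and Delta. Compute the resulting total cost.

Total cost: 963

Each farm is assigned to its cheapest site among the open ones.
{Bravo, Charlie, Delta}: C1→Delta 3·17=51, C2→Bravo 5·6=30, C3→Charlie 7·16=112, C4→Delta 3·9=27, C5→Delta 4·24=96, C6→Bravo 6·11=66, C7→Charlie 6·12=72, C8→Delta 7·16=112. Service 566; fixed 397; total 963.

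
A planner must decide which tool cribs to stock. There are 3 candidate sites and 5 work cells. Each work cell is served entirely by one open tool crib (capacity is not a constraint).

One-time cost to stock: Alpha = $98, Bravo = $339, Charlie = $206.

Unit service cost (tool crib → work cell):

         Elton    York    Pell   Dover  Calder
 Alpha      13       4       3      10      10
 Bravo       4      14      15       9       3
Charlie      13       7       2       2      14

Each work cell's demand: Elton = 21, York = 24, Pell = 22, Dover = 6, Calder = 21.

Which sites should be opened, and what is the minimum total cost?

For any fixed open set, each work cell goes to its cheapest open site; total = fixed + service.
{Alpha, Bravo}: Elton→Bravo 4·21=84, York→Alpha 4·24=96, Pell→Alpha 3·22=66, Dover→Bravo 9·6=54, Calder→Bravo 3·21=63. Service 363; fixed 437; total 800.
{Alpha}: service 705 + fixed 98 = 803
{Bravo, Charlie}: service 371 + fixed 545 = 916
{Alpha, Bravo, Charlie}: service 299 + fixed 643 = 942
(All 7 nonempty subsets were checked; Alpha and Bravo is lowest.)

Open Alpha and Bravo; minimum total cost 800.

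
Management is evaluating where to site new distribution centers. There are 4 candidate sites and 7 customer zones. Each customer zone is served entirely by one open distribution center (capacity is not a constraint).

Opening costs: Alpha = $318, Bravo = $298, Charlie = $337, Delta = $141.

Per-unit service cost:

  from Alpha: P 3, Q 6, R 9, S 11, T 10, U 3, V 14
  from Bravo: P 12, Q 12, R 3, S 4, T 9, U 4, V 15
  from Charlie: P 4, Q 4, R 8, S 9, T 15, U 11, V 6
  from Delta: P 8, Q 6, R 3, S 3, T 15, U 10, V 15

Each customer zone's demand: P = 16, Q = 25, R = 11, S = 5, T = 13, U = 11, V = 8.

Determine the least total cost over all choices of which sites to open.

Minimum total cost: 892

For any fixed open set, each customer zone goes to its cheapest open site; total = fixed + service.
{Delta}: P→Delta 8·16=128, Q→Delta 6·25=150, R→Delta 3·11=33, S→Delta 3·5=15, T→Delta 15·13=195, U→Delta 10·11=110, V→Delta 15·8=120. Service 751; fixed 141; total 892.
{Alpha}: service 627 + fixed 318 = 945
{Alpha, Delta}: P→Alpha 3·16=48, Q→Alpha 6·25=150, R→Delta 3·11=33, S→Delta 3·5=15, T→Alpha 10·13=130, U→Alpha 3·11=33, V→Alpha 14·8=112. Service 521; fixed 459; total 980.
{Alpha, Bravo, Charlie, Delta}: P→Alpha 3·16=48, Q→Charlie 4·25=100, R→Bravo 3·11=33, S→Delta 3·5=15, T→Bravo 9·13=117, U→Alpha 3·11=33, V→Charlie 6·8=48. Service 394; fixed 1094; total 1488.
No other subset beats 892.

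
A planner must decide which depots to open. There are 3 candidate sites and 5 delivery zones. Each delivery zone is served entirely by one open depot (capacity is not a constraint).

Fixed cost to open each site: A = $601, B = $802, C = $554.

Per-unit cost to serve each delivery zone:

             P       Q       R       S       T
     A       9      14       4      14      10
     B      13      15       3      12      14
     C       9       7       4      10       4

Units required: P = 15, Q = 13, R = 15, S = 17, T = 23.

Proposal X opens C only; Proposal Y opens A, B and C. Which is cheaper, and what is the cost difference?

Proposal X is cheaper by 1388.

Proposal X: {C}: P→C 9·15=135, Q→C 7·13=91, R→C 4·15=60, S→C 10·17=170, T→C 4·23=92. Service 548; fixed 554; total 1102.
Proposal Y: {A, B, C}: P→A 9·15=135, Q→C 7·13=91, R→B 3·15=45, S→C 10·17=170, T→C 4·23=92. Service 533; fixed 1957; total 2490.
Difference: |1102 − 2490| = 1388.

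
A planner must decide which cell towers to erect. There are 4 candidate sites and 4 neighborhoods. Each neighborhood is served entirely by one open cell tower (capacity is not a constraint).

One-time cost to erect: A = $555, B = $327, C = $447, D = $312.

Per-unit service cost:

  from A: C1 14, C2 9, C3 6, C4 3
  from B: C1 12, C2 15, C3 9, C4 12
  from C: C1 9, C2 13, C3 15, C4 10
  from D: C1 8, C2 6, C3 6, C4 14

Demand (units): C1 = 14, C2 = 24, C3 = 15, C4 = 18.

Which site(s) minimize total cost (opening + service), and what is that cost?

Open D only; minimum total cost 910.

For any fixed open set, each neighborhood goes to its cheapest open site; total = fixed + service.
{D}: C1→D 8·14=112, C2→D 6·24=144, C3→D 6·15=90, C4→D 14·18=252. Service 598; fixed 312; total 910.
{A}: service 556 + fixed 555 = 1111
{B, D}: C1→D 8·14=112, C2→D 6·24=144, C3→D 6·15=90, C4→B 12·18=216. Service 562; fixed 639; total 1201.
{A, B, C, D}: service 400 + fixed 1641 = 2041
No other subset beats 910.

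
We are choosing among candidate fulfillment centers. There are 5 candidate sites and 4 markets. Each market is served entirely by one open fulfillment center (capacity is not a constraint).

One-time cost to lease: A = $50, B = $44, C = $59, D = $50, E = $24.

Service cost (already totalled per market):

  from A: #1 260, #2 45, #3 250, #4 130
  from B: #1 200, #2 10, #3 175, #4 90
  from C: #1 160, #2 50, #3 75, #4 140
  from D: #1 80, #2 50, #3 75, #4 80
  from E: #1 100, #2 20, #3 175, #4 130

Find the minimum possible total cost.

Minimum total cost: 329

For any fixed open set, each market goes to its cheapest open site; total = fixed + service.
{D, E}: #1→D 80, #2→E 20, #3→D 75, #4→D 80. Service 255; fixed 74; total 329.
{D}: service 285 + fixed 50 = 335
{B, D}: service 245 + fixed 94 = 339
{A, B, C, D, E}: service 245 + fixed 227 = 472
No other subset beats 329.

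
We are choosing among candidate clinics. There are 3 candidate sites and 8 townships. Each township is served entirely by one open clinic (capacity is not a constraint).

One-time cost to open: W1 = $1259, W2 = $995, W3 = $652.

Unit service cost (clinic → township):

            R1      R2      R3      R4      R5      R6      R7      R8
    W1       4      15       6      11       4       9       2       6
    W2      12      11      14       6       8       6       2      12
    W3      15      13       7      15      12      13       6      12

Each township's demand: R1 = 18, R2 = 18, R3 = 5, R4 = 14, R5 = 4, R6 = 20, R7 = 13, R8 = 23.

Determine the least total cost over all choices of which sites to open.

For any fixed open set, each township goes to its cheapest open site; total = fixed + service.
{W2}: R1→W2 12·18=216, R2→W2 11·18=198, R3→W2 14·5=70, R4→W2 6·14=84, R5→W2 8·4=32, R6→W2 6·20=120, R7→W2 2·13=26, R8→W2 12·23=276. Service 1022; fixed 995; total 2017.
{W3}: R1→W3 15·18=270, R2→W3 13·18=234, R3→W3 7·5=35, R4→W3 15·14=210, R5→W3 12·4=48, R6→W3 13·20=260, R7→W3 6·13=78, R8→W3 12·23=276. Service 1411; fixed 652; total 2063.
{W1}: service 886 + fixed 1259 = 2145
{W1, W2, W3}: service 684 + fixed 2906 = 3590
No other subset beats 2017.

Minimum total cost: 2017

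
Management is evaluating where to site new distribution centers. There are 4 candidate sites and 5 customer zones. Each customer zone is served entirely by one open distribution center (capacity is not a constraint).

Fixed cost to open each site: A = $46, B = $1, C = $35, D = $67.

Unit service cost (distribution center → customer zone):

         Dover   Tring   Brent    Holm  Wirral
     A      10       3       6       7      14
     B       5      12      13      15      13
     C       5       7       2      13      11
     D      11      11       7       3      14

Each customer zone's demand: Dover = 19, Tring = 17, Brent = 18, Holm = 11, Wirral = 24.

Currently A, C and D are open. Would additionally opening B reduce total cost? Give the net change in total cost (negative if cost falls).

No — net change +1 (cost rises by 1).

Current service cost with {A, C, D}: 479.
Adding B: each customer zone re-picks its cheapest; new service cost 479, saving 0.
Extra fixed cost: 1. Net change = 1 − 0 = 1.
(Totals: 627 → 628.)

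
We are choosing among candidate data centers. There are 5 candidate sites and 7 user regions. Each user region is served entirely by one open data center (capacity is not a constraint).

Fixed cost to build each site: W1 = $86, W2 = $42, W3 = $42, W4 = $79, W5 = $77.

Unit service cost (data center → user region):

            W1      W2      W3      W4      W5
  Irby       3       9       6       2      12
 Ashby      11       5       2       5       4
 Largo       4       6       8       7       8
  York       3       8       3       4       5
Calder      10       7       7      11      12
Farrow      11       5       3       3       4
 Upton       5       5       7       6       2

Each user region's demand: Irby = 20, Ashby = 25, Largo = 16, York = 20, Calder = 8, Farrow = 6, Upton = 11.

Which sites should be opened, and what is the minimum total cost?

Open W1 and W3; minimum total cost 491.

For any fixed open set, each user region goes to its cheapest open site; total = fixed + service.
{W1, W3}: Irby→W1 3·20=60, Ashby→W3 2·25=50, Largo→W1 4·16=64, York→W1 3·20=60, Calder→W3 7·8=56, Farrow→W3 3·6=18, Upton→W1 5·11=55. Service 363; fixed 128; total 491.
{W3, W4}: service 402 + fixed 121 = 523
{W1, W2, W3}: service 363 + fixed 170 = 533
{W1, W2, W3, W4, W5}: service 310 + fixed 326 = 636
No other subset beats 491.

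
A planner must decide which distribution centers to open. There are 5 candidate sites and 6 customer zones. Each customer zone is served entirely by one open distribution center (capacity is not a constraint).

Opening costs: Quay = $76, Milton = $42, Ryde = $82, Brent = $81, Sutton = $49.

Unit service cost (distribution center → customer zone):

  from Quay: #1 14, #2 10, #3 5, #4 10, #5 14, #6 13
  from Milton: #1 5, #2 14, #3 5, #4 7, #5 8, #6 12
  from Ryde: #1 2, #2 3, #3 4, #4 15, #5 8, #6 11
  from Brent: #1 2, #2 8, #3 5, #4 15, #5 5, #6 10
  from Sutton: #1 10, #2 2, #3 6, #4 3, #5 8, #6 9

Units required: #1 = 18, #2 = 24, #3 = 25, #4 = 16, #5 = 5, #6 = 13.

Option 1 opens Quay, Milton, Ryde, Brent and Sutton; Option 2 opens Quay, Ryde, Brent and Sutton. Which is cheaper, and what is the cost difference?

Option 1: {Quay, Milton, Ryde, Brent, Sutton}: #1→Ryde 2·18=36, #2→Sutton 2·24=48, #3→Ryde 4·25=100, #4→Sutton 3·16=48, #5→Brent 5·5=25, #6→Sutton 9·13=117. Service 374; fixed 330; total 704.
Option 2: {Quay, Ryde, Brent, Sutton}: #1→Ryde 2·18=36, #2→Sutton 2·24=48, #3→Ryde 4·25=100, #4→Sutton 3·16=48, #5→Brent 5·5=25, #6→Sutton 9·13=117. Service 374; fixed 288; total 662.
Difference: |704 − 662| = 42.

Option 2 is cheaper by 42.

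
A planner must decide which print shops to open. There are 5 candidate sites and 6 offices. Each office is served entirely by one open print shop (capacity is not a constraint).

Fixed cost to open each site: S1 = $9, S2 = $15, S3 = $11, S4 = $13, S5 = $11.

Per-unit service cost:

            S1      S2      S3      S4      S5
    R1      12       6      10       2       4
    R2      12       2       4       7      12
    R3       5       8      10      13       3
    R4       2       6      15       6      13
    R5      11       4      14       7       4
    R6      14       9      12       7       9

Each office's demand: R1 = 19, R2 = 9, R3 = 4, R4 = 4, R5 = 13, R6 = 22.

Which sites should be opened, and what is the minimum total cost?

Open S1, S2 and S4; minimum total cost 327.

For any fixed open set, each office goes to its cheapest open site; total = fixed + service.
{S1, S2, S4}: R1→S4 2·19=38, R2→S2 2·9=18, R3→S1 5·4=20, R4→S1 2·4=8, R5→S2 4·13=52, R6→S4 7·22=154. Service 290; fixed 37; total 327.
{S1, S2, S4, S5}: service 282 + fixed 48 = 330
{S2, S4, S5}: R1→S4 2·19=38, R2→S2 2·9=18, R3→S5 3·4=12, R4→S2 6·4=24, R5→S2 4·13=52, R6→S4 7·22=154. Service 298; fixed 39; total 337.
{S1, S2, S3, S4, S5}: R1→S4 2·19=38, R2→S2 2·9=18, R3→S5 3·4=12, R4→S1 2·4=8, R5→S2 4·13=52, R6→S4 7·22=154. Service 282; fixed 59; total 341.
No other subset beats 327.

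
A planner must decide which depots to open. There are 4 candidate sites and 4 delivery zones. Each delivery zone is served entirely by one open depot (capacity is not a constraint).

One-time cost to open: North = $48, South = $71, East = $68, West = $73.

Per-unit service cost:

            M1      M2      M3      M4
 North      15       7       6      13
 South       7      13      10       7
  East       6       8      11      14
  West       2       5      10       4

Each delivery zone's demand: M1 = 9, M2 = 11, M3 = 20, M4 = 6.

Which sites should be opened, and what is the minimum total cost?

For any fixed open set, each delivery zone goes to its cheapest open site; total = fixed + service.
{North, West}: M1→West 2·9=18, M2→West 5·11=55, M3→North 6·20=120, M4→West 4·6=24. Service 217; fixed 121; total 338.
{West}: service 297 + fixed 73 = 370
{North, East, West}: service 217 + fixed 189 = 406
{North, South, East, West}: M1→West 2·9=18, M2→West 5·11=55, M3→North 6·20=120, M4→West 4·6=24. Service 217; fixed 260; total 477.
(All 15 nonempty subsets were checked; North and West is lowest.)

Open North and West; minimum total cost 338.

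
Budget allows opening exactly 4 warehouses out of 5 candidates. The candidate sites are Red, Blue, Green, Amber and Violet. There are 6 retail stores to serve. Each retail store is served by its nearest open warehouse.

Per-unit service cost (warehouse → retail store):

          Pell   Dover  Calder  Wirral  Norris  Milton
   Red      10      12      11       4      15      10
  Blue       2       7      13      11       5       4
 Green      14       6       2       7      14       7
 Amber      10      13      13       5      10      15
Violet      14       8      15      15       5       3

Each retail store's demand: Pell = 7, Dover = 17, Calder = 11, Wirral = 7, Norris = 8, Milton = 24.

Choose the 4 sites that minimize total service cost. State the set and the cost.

With exactly 4 open, each retail store uses its cheapest among the chosen.
{Red, Blue, Green, Violet}: Pell→Blue 2·7=14, Dover→Green 6·17=102, Calder→Green 2·11=22, Wirral→Red 4·7=28, Norris→Blue 5·8=40, Milton→Violet 3·24=72. Service cost 278.
{Blue, Green, Amber, Violet}: service cost 285
{Red, Blue, Green, Amber}: service cost 302
Among all 5 size-4 choices, {Red, Blue, Green, Violet} is lowest.

Choose Red, Blue, Green and Violet; total service cost 278.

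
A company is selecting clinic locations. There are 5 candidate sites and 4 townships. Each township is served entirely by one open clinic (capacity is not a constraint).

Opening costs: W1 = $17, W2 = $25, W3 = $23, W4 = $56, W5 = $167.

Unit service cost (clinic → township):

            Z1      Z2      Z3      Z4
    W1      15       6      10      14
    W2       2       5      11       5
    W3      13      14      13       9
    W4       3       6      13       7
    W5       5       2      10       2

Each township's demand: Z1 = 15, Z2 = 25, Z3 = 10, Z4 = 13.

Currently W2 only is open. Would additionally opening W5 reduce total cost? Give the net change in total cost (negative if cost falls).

No — net change +43 (cost rises by 43).

Current service cost with {W2}: 330.
Adding W5: each township re-picks its cheapest; new service cost 206, saving 124.
Extra fixed cost: 167. Net change = 167 − 124 = 43.
(Totals: 355 → 398.)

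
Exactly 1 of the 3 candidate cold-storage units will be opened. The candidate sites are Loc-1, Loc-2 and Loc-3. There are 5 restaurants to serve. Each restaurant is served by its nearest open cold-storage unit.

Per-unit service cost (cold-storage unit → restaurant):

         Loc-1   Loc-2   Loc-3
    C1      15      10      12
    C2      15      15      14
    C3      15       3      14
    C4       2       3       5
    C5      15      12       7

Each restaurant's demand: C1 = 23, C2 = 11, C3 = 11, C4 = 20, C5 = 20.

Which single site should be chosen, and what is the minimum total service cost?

Choose Loc-2 only; total service cost 728.

With exactly 1 open, each restaurant uses its cheapest among the chosen.
{Loc-2}: C1→Loc-2 10·23=230, C2→Loc-2 15·11=165, C3→Loc-2 3·11=33, C4→Loc-2 3·20=60, C5→Loc-2 12·20=240. Service cost 728.
{Loc-3}: service cost 824
{Loc-1}: service cost 1015
Among all 3 size-1 choices, {Loc-2} is lowest.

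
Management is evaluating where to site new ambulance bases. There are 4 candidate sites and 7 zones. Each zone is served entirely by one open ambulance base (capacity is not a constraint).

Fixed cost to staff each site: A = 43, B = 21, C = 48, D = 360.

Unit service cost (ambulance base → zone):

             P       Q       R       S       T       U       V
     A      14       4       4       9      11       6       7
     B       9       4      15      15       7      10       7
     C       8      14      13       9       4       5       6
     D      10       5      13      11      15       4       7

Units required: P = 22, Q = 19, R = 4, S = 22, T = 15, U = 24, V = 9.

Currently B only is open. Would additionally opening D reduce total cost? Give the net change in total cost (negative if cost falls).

No — net change +120 (cost rises by 120).

Current service cost with {B}: 1072.
Adding D: each zone re-picks its cheapest; new service cost 832, saving 240.
Extra fixed cost: 360. Net change = 360 − 240 = 120.
(Totals: 1093 → 1213.)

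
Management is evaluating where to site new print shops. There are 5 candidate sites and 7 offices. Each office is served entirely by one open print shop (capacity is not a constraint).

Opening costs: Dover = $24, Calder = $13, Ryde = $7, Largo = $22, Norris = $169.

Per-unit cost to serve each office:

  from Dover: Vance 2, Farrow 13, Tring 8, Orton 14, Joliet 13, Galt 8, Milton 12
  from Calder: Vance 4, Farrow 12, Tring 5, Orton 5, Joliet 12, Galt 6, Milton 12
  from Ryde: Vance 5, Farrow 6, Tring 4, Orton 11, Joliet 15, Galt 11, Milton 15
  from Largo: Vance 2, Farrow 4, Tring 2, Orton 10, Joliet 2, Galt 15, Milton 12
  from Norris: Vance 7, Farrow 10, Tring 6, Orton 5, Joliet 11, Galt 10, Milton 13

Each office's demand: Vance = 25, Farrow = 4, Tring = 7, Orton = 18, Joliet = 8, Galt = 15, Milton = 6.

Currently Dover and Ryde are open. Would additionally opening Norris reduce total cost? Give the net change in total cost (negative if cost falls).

No — net change +45 (cost rises by 45).

Current service cost with {Dover, Ryde}: 596.
Adding Norris: each office re-picks its cheapest; new service cost 472, saving 124.
Extra fixed cost: 169. Net change = 169 − 124 = 45.
(Totals: 627 → 672.)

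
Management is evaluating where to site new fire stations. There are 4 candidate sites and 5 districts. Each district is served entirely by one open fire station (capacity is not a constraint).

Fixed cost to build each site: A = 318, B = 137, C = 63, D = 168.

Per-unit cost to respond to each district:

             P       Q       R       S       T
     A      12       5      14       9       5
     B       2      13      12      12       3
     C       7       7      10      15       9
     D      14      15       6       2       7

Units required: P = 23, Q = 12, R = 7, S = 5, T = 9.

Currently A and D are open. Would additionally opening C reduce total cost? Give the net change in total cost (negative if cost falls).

Yes — net change −52 (cost falls by 52).

Current service cost with {A, D}: 433.
Adding C: each district re-picks its cheapest; new service cost 318, saving 115.
Extra fixed cost: 63. Net change = 63 − 115 = -52.
(Totals: 919 → 867.)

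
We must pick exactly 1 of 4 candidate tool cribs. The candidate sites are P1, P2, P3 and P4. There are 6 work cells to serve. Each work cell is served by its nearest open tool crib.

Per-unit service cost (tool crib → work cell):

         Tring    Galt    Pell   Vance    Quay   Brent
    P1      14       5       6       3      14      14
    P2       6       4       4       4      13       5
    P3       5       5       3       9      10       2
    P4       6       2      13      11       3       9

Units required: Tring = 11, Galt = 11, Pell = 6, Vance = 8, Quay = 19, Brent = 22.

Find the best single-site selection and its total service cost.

Choose P3 only; total service cost 434.

With exactly 1 open, each work cell uses its cheapest among the chosen.
{P3}: Tring→P3 5·11=55, Galt→P3 5·11=55, Pell→P3 3·6=18, Vance→P3 9·8=72, Quay→P3 10·19=190, Brent→P3 2·22=44. Service cost 434.
{P4}: service cost 509
{P2}: service cost 523
Among all 4 size-1 choices, {P3} is lowest.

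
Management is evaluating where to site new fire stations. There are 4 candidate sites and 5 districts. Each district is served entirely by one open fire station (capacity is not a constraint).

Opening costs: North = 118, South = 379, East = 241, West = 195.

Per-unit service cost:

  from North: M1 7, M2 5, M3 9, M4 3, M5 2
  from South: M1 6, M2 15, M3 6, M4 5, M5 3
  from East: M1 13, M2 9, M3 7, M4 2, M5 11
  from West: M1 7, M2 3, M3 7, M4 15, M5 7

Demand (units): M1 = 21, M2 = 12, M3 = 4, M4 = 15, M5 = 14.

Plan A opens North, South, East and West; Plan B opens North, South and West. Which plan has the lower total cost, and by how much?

Plan B is cheaper by 226.

Plan A: {North, South, East, West}: M1→South 6·21=126, M2→West 3·12=36, M3→South 6·4=24, M4→East 2·15=30, M5→North 2·14=28. Service 244; fixed 933; total 1177.
Plan B: {North, South, West}: M1→South 6·21=126, M2→West 3·12=36, M3→South 6·4=24, M4→North 3·15=45, M5→North 2·14=28. Service 259; fixed 692; total 951.
Difference: |1177 − 951| = 226.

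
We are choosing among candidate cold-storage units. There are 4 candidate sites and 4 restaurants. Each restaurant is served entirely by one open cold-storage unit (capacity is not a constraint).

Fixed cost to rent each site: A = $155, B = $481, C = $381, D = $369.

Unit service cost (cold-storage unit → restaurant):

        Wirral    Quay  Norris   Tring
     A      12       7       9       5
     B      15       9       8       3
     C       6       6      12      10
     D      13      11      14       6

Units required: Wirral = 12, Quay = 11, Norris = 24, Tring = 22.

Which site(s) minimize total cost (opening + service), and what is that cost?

For any fixed open set, each restaurant goes to its cheapest open site; total = fixed + service.
{A}: Wirral→A 12·12=144, Quay→A 7·11=77, Norris→A 9·24=216, Tring→A 5·22=110. Service 547; fixed 155; total 702.
{A, C}: service 464 + fixed 536 = 1000
{B}: service 537 + fixed 481 = 1018
{A, B, C, D}: Wirral→C 6·12=72, Quay→C 6·11=66, Norris→B 8·24=192, Tring→B 3·22=66. Service 396; fixed 1386; total 1782.
No other subset beats 702.

Open A only; minimum total cost 702.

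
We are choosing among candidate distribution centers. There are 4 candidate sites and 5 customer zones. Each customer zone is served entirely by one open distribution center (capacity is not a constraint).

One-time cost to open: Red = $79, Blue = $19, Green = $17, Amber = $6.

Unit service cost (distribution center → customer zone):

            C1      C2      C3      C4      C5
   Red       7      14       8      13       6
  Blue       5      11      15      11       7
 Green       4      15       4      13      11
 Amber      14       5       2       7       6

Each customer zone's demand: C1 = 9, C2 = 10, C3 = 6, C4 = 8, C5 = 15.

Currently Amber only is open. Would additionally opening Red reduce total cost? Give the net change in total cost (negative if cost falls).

No — net change +16 (cost rises by 16).

Current service cost with {Amber}: 334.
Adding Red: each customer zone re-picks its cheapest; new service cost 271, saving 63.
Extra fixed cost: 79. Net change = 79 − 63 = 16.
(Totals: 340 → 356.)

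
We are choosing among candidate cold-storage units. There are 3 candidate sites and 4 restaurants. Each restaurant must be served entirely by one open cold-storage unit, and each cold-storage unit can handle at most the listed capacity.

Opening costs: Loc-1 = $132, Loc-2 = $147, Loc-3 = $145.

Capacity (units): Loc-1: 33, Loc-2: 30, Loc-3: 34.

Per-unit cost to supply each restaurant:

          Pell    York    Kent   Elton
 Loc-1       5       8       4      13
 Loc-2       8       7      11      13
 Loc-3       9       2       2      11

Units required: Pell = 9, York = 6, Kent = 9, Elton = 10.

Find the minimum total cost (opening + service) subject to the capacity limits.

Minimum total cost: 366

Open {Loc-3}: Pell→Loc-3 9·9=81, York→Loc-3 2·6=12, Kent→Loc-3 2·9=18, Elton→Loc-3 11·10=110.
Loads: Loc-3 carries 34/34. Service 221; fixed 145; total 366.
Next best feasible plan costs 462.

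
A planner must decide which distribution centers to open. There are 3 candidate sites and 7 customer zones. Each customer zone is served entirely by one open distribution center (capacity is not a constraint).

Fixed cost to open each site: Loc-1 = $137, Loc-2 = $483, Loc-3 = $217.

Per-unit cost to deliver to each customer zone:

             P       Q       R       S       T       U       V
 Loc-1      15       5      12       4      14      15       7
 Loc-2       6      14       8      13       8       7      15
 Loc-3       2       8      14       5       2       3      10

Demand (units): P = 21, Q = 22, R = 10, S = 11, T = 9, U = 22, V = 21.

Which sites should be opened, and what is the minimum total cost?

Open Loc-1 and Loc-3; minimum total cost 901.

For any fixed open set, each customer zone goes to its cheapest open site; total = fixed + service.
{Loc-1, Loc-3}: P→Loc-3 2·21=42, Q→Loc-1 5·22=110, R→Loc-1 12·10=120, S→Loc-1 4·11=44, T→Loc-3 2·9=18, U→Loc-3 3·22=66, V→Loc-1 7·21=147. Service 547; fixed 354; total 901.
{Loc-3}: service 707 + fixed 217 = 924
{Loc-1}: service 1192 + fixed 137 = 1329
{Loc-1, Loc-2, Loc-3}: service 507 + fixed 837 = 1344
No other subset beats 901.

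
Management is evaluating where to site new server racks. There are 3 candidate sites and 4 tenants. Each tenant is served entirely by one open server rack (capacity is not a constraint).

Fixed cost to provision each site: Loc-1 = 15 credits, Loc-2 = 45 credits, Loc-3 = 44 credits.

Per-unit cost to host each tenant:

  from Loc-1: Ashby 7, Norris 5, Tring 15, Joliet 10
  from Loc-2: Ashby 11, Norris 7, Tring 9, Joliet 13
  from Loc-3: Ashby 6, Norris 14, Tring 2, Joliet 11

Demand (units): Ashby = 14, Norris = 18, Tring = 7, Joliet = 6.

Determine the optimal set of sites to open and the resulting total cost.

Open Loc-1 and Loc-3; minimum total cost 307.

For any fixed open set, each tenant goes to its cheapest open site; total = fixed + service.
{Loc-1, Loc-3}: Ashby→Loc-3 6·14=84, Norris→Loc-1 5·18=90, Tring→Loc-3 2·7=14, Joliet→Loc-1 10·6=60. Service 248; fixed 59; total 307.
{Loc-1, Loc-2, Loc-3}: service 248 + fixed 104 = 352
{Loc-1}: Ashby→Loc-1 7·14=98, Norris→Loc-1 5·18=90, Tring→Loc-1 15·7=105, Joliet→Loc-1 10·6=60. Service 353; fixed 15; total 368.
No other subset beats 307.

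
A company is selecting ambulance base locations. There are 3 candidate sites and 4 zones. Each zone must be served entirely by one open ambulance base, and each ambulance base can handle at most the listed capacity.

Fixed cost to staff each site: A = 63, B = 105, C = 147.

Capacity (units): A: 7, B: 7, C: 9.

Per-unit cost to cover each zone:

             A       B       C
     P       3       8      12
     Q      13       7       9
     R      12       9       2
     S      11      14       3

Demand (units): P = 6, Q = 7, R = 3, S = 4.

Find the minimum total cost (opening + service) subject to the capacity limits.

Minimum total cost: 400

Open {A, B, C}: P→A 3·6=18, Q→B 7·7=49, R→C 2·3=6, S→C 3·4=12.
Loads: A carries 6/7, B carries 7/7, C carries 7/9. Service 85; fixed 315; total 400.
Next best feasible plan costs 472.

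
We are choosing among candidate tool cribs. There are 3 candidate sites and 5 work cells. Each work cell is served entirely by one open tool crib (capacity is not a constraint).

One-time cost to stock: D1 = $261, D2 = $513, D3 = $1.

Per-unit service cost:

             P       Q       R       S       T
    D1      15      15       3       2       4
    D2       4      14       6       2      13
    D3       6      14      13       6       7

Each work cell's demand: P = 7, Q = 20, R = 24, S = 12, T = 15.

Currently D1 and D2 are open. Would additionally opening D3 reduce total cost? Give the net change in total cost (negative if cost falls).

Current service cost with {D1, D2}: 464.
Adding D3: each work cell re-picks its cheapest; new service cost 464, saving 0.
Extra fixed cost: 1. Net change = 1 − 0 = 1.
(Totals: 1238 → 1239.)

No — net change +1 (cost rises by 1).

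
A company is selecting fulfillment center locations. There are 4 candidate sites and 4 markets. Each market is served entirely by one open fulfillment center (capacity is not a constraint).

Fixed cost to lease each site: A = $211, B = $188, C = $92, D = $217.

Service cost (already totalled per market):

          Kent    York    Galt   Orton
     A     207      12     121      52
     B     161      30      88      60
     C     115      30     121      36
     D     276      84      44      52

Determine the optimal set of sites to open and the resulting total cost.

Open C only; minimum total cost 394.

For any fixed open set, each market goes to its cheapest open site; total = fixed + service.
{C}: Kent→C 115, York→C 30, Galt→C 121, Orton→C 36. Service 302; fixed 92; total 394.
{B}: Kent→B 161, York→B 30, Galt→B 88, Orton→B 60. Service 339; fixed 188; total 527.
{C, D}: service 225 + fixed 309 = 534
{A, B, C, D}: service 207 + fixed 708 = 915
No other subset beats 394.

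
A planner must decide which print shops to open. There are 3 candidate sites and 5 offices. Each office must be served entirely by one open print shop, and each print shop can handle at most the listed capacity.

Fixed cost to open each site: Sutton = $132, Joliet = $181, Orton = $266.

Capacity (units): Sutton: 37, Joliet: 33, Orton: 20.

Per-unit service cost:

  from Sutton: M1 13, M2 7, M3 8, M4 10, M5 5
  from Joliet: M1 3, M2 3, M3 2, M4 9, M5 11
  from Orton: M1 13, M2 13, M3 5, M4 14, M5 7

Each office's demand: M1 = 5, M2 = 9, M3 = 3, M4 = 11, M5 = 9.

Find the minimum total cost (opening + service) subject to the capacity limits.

Minimum total cost: 439

Open {Sutton}: M1→Sutton 13·5=65, M2→Sutton 7·9=63, M3→Sutton 8·3=24, M4→Sutton 10·11=110, M5→Sutton 5·9=45.
Loads: Sutton carries 37/37. Service 307; fixed 132; total 439.
Next best feasible plan costs 505.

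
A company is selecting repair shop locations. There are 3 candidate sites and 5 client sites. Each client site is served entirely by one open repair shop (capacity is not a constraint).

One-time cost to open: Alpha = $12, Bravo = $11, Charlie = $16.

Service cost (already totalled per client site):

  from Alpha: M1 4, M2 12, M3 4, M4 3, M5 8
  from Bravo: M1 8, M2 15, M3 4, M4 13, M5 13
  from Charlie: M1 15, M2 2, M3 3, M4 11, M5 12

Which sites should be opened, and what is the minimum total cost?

For any fixed open set, each client site goes to its cheapest open site; total = fixed + service.
{Alpha}: M1→Alpha 4, M2→Alpha 12, M3→Alpha 4, M4→Alpha 3, M5→Alpha 8. Service 31; fixed 12; total 43.
{Alpha, Charlie}: service 20 + fixed 28 = 48
{Alpha, Bravo}: service 31 + fixed 23 = 54
{Alpha, Bravo, Charlie}: service 20 + fixed 39 = 59
No other subset beats 43.

Open Alpha only; minimum total cost 43.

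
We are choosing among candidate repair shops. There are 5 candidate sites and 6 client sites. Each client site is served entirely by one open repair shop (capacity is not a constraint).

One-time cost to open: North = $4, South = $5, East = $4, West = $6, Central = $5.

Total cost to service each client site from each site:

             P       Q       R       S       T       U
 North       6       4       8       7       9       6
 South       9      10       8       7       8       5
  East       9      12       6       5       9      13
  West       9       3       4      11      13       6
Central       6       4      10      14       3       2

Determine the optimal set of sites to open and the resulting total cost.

Open East and Central; minimum total cost 35.

For any fixed open set, each client site goes to its cheapest open site; total = fixed + service.
{East, Central}: P→Central 6, Q→Central 4, R→East 6, S→East 5, T→Central 3, U→Central 2. Service 26; fixed 9; total 35.
{East, West, Central}: P→Central 6, Q→West 3, R→West 4, S→East 5, T→Central 3, U→Central 2. Service 23; fixed 15; total 38.
{North, East, Central}: service 26 + fixed 13 = 39
{North, South, East, West, Central}: service 23 + fixed 24 = 47
No other subset beats 35.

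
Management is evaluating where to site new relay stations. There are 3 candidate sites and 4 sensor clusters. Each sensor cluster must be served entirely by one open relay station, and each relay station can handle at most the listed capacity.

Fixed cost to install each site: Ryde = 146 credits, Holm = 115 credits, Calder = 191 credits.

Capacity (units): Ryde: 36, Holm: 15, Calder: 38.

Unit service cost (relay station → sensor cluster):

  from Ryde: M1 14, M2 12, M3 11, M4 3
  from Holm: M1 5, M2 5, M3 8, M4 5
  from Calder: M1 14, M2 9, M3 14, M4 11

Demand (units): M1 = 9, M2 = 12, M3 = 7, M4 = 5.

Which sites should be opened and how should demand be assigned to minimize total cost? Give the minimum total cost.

Minimum total cost: 508

Open {Ryde}: M1→Ryde 14·9=126, M2→Ryde 12·12=144, M3→Ryde 11·7=77, M4→Ryde 3·5=15.
Loads: Ryde carries 33/36. Service 362; fixed 146; total 508.
Next best feasible plan costs 539.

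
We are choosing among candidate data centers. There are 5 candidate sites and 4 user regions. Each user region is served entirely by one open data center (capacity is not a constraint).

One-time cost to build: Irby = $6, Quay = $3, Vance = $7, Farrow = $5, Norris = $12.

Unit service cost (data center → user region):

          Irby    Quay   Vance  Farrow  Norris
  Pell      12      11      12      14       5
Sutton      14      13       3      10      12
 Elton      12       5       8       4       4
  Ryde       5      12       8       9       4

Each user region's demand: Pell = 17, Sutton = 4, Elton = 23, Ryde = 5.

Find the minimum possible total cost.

Minimum total cost: 228

For any fixed open set, each user region goes to its cheapest open site; total = fixed + service.
{Vance, Norris}: Pell→Norris 5·17=85, Sutton→Vance 3·4=12, Elton→Norris 4·23=92, Ryde→Norris 4·5=20. Service 209; fixed 19; total 228.
{Quay, Vance, Norris}: service 209 + fixed 22 = 231
{Vance, Farrow, Norris}: Pell→Norris 5·17=85, Sutton→Vance 3·4=12, Elton→Farrow 4·23=92, Ryde→Norris 4·5=20. Service 209; fixed 24; total 233.
{Irby, Quay, Vance, Farrow, Norris}: Pell→Norris 5·17=85, Sutton→Vance 3·4=12, Elton→Farrow 4·23=92, Ryde→Norris 4·5=20. Service 209; fixed 33; total 242.
No other subset beats 228.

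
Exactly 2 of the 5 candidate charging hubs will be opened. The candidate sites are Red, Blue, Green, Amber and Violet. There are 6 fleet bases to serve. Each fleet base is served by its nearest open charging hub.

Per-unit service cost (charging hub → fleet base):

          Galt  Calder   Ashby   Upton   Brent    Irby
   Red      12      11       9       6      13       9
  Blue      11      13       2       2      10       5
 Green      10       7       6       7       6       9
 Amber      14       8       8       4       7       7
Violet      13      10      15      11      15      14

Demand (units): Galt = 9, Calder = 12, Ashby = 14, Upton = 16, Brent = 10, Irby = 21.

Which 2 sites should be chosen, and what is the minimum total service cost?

With exactly 2 open, each fleet base uses its cheapest among the chosen.
{Blue, Green}: Galt→Green 10·9=90, Calder→Green 7·12=84, Ashby→Blue 2·14=28, Upton→Blue 2·16=32, Brent→Green 6·10=60, Irby→Blue 5·21=105. Service cost 399.
{Blue, Amber}: service cost 430
{Blue, Violet}: service cost 484
Among all 10 size-2 choices, {Blue, Green} is lowest.

Choose Blue and Green; total service cost 399.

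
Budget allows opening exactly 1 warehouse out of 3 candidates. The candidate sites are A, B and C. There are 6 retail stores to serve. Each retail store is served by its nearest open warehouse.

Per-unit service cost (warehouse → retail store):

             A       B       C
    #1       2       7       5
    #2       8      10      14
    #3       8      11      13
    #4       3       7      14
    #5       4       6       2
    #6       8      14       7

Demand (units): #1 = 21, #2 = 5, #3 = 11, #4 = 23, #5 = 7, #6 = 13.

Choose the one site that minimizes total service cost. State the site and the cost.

With exactly 1 open, each retail store uses its cheapest among the chosen.
{A}: #1→A 2·21=42, #2→A 8·5=40, #3→A 8·11=88, #4→A 3·23=69, #5→A 4·7=28, #6→A 8·13=104. Service cost 371.
{B}: service cost 703
{C}: service cost 745
Among all 3 size-1 choices, {A} is lowest.

Choose A only; total service cost 371.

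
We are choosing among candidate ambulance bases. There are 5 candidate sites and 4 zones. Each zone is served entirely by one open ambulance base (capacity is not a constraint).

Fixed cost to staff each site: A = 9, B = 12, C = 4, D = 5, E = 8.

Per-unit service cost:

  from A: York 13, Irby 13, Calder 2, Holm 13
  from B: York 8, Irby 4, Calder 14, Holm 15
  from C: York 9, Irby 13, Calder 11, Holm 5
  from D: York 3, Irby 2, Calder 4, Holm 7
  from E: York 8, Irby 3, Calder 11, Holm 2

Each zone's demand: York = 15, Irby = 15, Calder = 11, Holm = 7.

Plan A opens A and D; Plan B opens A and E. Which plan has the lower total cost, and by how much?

Plan A: {A, D}: York→D 3·15=45, Irby→D 2·15=30, Calder→A 2·11=22, Holm→D 7·7=49. Service 146; fixed 14; total 160.
Plan B: {A, E}: York→E 8·15=120, Irby→E 3·15=45, Calder→A 2·11=22, Holm→E 2·7=14. Service 201; fixed 17; total 218.
Difference: |160 − 218| = 58.

Plan A is cheaper by 58.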